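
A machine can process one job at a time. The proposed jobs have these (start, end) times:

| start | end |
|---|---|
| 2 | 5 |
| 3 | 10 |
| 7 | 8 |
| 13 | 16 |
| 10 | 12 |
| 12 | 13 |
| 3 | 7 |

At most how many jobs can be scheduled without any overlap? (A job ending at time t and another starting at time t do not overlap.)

5

Sort by end time and greedily take each interval whose start is ≥ the last chosen end.
Sorted by end: (2,5)  (3,7)  (7,8)  (3,10)  (10,12)  (12,13)  (13,16)
take (2,5); take (7,8); take (10,12); take (12,13); take (13,16).
Selected 5 jobs.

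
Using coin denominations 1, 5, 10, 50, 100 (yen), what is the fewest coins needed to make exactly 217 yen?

6

Greedy: take as many of the largest coin as possible, then repeat with the remainder.
217 = 2×100 + 1×10 + 1×5 + 2×1
Total coins = 2 + 1 + 1 + 2 = 6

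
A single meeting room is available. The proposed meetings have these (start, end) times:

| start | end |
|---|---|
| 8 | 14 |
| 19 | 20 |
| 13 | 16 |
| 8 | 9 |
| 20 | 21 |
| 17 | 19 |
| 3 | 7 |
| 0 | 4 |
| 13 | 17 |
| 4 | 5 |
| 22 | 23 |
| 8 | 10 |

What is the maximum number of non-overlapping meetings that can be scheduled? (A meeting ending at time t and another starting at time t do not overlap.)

Sorted by end: (0,4)  (4,5)  (3,7)  (8,9)  (8,10)  (8,14)  (13,16)  (13,17)  (17,19)  (19,20)  (20,21)  (22,23)
take (0,4); take (4,5); skip (3,7); take (8,9); take (13,16); skip (13,17); take (17,19); take (19,20); take (20,21); take (22,23).
Selected 8 meetings.

8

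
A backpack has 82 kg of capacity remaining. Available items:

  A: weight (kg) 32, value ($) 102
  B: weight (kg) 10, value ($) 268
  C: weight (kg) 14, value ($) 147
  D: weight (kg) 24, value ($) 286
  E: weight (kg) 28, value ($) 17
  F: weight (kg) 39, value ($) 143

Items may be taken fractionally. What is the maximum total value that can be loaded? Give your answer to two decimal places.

825.67

Sort by value per unit weight and fill in that order.
Ratios (sorted): B 26.80, D 11.92, C 10.50, F 3.67, A 3.19, E 0.61
take B (10 @ 268); take D (24 @ 286); take C (14 @ 147); take 34/39 of F → 124.67. Capacity used 82/82.
Total value = 825.67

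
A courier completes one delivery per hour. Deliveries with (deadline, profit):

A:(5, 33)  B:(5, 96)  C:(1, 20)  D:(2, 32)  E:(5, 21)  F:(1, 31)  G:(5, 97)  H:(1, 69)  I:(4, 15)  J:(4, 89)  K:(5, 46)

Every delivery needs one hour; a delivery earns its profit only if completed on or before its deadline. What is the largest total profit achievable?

Sort by profit descending; place each in the latest free slot ≤ its deadline.
Profit order: G=97 B=96 J=89 H=69 K=46 A=33 D=32 F=31 E=21 C=20 I=15
Assign: G→slot 5, B→slot 4, J→slot 3, H→slot 1, K→slot 2, A skipped, D skipped, F skipped, E skipped, C skipped, I skipped.
Slots: [1:H] [2:K] [3:J] [4:B] [5:G]
Profit = 69 + 46 + 89 + 96 + 97 = 397

397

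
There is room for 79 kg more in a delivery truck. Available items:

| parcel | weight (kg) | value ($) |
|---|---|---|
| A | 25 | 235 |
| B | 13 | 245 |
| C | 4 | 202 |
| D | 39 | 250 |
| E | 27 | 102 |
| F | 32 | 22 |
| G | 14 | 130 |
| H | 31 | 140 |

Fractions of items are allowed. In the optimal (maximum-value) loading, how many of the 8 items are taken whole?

Ratios (sorted): C 50.50, B 18.85, A 9.40, G 9.29, D 6.41, H 4.52, E 3.78, F 0.69
take C (4 @ 202); take B (13 @ 245); take A (25 @ 235); take G (14 @ 130); take 23/39 of D → 147.44. Capacity used 79/79.
4 item(s) taken whole; one partial (take 23/39 of D).

4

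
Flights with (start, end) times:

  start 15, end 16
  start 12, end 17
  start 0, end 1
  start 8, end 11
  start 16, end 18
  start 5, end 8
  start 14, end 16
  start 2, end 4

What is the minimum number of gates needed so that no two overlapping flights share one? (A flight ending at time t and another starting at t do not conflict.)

Events (time:±→running): 0:+→1 1:-→0 2:+→1 4:-→0 5:+→1 8:-→0 8:+→1 11:-→0 12:+→1 14:+→2 15:+→3 … peak 3.

3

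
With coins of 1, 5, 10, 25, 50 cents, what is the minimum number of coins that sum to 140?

140 = 2×50 + 1×25 + 1×10 + 1×5
Total coins = 2 + 1 + 1 + 1 = 5

5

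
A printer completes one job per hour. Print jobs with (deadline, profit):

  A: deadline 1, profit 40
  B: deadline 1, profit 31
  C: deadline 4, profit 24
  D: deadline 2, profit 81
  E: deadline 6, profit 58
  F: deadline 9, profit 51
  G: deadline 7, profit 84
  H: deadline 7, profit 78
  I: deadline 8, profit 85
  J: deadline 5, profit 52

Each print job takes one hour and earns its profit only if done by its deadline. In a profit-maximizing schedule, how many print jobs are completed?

Take jobs in profit order; each goes to the latest open slot no later than its deadline.
By profit: I(d8,85), G(d7,84), D(d2,81), H(d7,78), E(d6,58), J(d5,52), F(d9,51), A(d1,40), B(d1,31), C(d4,24)
I→slot 8; G→slot 7; D→slot 2; H→slot 6; E→slot 5; J→slot 4; F→slot 9; A→slot 1; B skipped; C→slot 3.
9 of 10 scheduled.

9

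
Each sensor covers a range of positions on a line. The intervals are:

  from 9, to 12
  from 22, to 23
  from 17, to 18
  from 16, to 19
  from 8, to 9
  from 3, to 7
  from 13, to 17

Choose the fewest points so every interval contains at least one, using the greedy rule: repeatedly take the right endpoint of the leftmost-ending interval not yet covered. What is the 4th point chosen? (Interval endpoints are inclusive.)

Sorted: [3,7] [8,9] [9,12] [13,17] [17,18] [16,19] [22,23]
{[3,7]} hit by 7; {[8,9],[9,12]} hit by 9; {[13,17],[17,18],[16,19]} hit by 17; {[22,23]} hit by 23.
Points: 7, 9, 17, 23 (4 total).

23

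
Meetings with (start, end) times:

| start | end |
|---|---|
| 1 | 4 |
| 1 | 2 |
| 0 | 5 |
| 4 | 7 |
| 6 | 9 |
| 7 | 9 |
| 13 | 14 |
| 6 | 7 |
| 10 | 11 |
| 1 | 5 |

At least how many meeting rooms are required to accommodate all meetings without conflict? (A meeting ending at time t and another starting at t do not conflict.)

Count concurrent intervals with a sweep; the peak is the room count.
Events (time:±→running): 0:+→1 1:+→2 1:+→3 1:+→4 … peak 4.

4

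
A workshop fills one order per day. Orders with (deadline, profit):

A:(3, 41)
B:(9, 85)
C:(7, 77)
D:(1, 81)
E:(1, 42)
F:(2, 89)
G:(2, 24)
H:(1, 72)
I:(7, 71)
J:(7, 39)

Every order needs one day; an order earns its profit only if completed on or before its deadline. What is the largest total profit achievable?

483

Sort by profit descending; place each in the latest free slot ≤ its deadline.
By profit: F(d2,89), B(d9,85), D(d1,81), C(d7,77), H(d1,72), I(d7,71), E(d1,42), A(d3,41), J(d7,39), G(d2,24)
F→slot 2; B→slot 9; D→slot 1; C→slot 7; H skipped; I→slot 6; E skipped; A→slot 3; J→slot 5; G skipped.
Profit = 81 + 89 + 41 + 39 + 71 + 77 + 85 = 483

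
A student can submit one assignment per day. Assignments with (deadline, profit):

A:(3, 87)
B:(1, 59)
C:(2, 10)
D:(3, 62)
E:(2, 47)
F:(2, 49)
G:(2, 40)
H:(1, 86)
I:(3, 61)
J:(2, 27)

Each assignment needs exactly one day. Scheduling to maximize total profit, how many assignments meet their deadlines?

3

By profit: A(d3,87), H(d1,86), D(d3,62), I(d3,61), B(d1,59), F(d2,49), E(d2,47), G(d2,40), J(d2,27), C(d2,10)
A→slot 3; H→slot 1; D→slot 2; I skipped; B skipped; F skipped; E skipped; G skipped; J skipped; C skipped.
3 of 10 scheduled.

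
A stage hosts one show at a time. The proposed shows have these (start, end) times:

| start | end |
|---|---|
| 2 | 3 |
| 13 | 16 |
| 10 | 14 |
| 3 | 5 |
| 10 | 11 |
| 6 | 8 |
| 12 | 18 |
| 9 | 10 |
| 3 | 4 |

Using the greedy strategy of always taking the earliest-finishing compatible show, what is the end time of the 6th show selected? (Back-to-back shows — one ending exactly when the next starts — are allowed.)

Order by finish time; keep every interval that doesn't clash with the previous kept one.
By end time: (2,3), (3,4), (3,5), (6,8), (9,10), (10,11), (10,14), (13,16), (12,18).
Pick (2,3); next start ≥ 3 → (3,4); next start ≥ 4 → (6,8); next start ≥ 8 → (9,10); next start ≥ 10 → (10,11); next start ≥ 11 → (13,16).
Selected: (2,3) (3,4) (6,8) (9,10) (10,11) (13,16)

16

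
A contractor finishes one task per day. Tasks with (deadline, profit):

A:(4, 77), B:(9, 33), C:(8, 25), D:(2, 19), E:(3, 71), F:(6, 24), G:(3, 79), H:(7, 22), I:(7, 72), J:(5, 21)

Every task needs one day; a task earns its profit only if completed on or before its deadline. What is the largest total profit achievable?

424

Sort by profit descending; place each in the latest free slot ≤ its deadline.
By profit: G(d3,79), A(d4,77), I(d7,72), E(d3,71), B(d9,33), C(d8,25), F(d6,24), H(d7,22), J(d5,21), D(d2,19)
G→slot 3; A→slot 4; I→slot 7; E→slot 2; B→slot 9; C→slot 8; F→slot 6; H→slot 5; J→slot 1; D skipped.
Profit = 21 + 71 + 79 + 77 + 22 + 24 + 72 + 25 + 33 = 424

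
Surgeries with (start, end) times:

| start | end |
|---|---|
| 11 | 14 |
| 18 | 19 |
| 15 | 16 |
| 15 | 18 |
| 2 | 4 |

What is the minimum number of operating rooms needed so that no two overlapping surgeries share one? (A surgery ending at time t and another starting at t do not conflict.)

2

Count concurrent intervals with a sweep; the peak is the room count.
starts: [2, 11, 15, 15, 18]
ends:   [4, 14, 16, 18, 19]
s2→1 e4→0 s11→1 e14→0 s15→1 s15→2  — peak 2.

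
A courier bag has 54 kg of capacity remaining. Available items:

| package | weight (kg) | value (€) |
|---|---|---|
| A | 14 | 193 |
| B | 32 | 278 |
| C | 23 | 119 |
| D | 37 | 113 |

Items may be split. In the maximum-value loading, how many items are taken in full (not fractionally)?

2

Greedy by value/weight ratio, highest first.
Order: A (193/14=13.79) > B (278/32=8.69) > C (119/23=5.17) > D (113/37=3.05)
Fill: take A (14 @ 193) → take B (32 @ 278) → take 8/23 of C → 41.39; 54/54 used.
2 item(s) taken whole; one partial (take 8/23 of C).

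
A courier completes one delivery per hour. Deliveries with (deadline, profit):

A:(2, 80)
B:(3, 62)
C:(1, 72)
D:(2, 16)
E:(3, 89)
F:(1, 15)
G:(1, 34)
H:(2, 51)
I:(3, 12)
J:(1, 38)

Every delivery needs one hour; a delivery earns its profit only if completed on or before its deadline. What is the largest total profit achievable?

241

Profit order: E=89 A=80 C=72 B=62 H=51 J=38 G=34 D=16 F=15 I=12
Assign: E→slot 3, A→slot 2, C→slot 1, B skipped, H skipped, J skipped, G skipped, D skipped, F skipped, I skipped.
Slots: [1:C] [2:A] [3:E]
Profit = 72 + 80 + 89 = 241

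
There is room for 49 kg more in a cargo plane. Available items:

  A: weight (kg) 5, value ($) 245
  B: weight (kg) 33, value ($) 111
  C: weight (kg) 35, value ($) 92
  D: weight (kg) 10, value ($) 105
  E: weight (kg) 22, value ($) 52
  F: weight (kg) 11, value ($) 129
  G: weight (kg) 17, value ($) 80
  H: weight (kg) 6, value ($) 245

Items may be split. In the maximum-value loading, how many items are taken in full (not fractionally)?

Sort by value per unit weight and fill in that order.
Ratios (sorted): A 49.00, H 40.83, F 11.73, D 10.50, G 4.71, B 3.36, C 2.63, E 2.36
take A (5 @ 245); take H (6 @ 245); take F (11 @ 129); take D (10 @ 105); take G (17 @ 80). Capacity used 49/49.
5 item(s) taken whole.

5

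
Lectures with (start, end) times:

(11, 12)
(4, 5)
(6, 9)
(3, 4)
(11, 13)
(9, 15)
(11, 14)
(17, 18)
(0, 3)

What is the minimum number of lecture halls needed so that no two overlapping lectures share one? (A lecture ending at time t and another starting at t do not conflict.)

4

The answer is the maximum number of intervals overlapping at any instant.
Events (time:±→running): 0:+→1 3:-→0 3:+→1 4:-→0 4:+→1 5:-→0 6:+→1 9:-→0 9:+→1 11:+→2 11:+→3 11:+→4 … peak 4.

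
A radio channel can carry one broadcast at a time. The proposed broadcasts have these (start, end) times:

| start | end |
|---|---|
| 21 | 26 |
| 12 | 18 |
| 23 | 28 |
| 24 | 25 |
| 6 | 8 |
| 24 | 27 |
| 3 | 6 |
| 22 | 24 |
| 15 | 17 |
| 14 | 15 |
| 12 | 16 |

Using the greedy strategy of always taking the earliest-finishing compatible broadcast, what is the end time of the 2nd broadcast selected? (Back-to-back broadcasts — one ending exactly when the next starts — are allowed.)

Greedy by earliest finish: after sorting by end time, pick each interval compatible with the last pick.
Sorted by end: (3,6)  (6,8)  (14,15)  (12,16)  (15,17)  (12,18)  (22,24)  (24,25)  (21,26)  (24,27)  (23,28)
take (3,6); take (6,8); take (14,15); take (15,17); take (22,24); take (24,25).
Selected: (3,6) (6,8) (14,15) (15,17) (22,24) (24,25)

8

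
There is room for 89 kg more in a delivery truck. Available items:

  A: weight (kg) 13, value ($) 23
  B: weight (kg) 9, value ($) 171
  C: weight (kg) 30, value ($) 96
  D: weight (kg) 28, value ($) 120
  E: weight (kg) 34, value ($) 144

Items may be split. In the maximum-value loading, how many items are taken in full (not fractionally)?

Greedy by value/weight ratio, highest first.
Order: B (171/9=19.00) > D (120/28=4.29) > E (144/34=4.24) > C (96/30=3.20) > A (23/13=1.77)
Fill: take B (9 @ 171) → take D (28 @ 120) → take E (34 @ 144) → take 18/30 of C → 57.60; 89/89 used.
3 item(s) taken whole; one partial (take 18/30 of C).

3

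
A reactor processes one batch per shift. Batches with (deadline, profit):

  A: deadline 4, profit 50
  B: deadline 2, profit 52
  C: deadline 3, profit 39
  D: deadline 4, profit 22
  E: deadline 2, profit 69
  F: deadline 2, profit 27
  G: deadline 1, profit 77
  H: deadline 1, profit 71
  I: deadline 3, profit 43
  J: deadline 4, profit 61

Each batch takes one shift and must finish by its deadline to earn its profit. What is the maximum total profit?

By profit: G(d1,77), H(d1,71), E(d2,69), J(d4,61), B(d2,52), A(d4,50), I(d3,43), C(d3,39), F(d2,27), D(d4,22)
G→slot 1; H skipped; E→slot 2; J→slot 4; B skipped; A→slot 3; I skipped; C skipped; F skipped; D skipped.
Profit = 77 + 69 + 50 + 61 = 257

257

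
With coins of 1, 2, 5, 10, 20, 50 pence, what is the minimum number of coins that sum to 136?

Greedy: take as many of the largest coin as possible, then repeat with the remainder.
136 − 2×50→36 − 1×20→16 − 1×10→6 − 1×5→1 − 1×1→0
Total coins = 2 + 1 + 1 + 1 + 1 = 6

6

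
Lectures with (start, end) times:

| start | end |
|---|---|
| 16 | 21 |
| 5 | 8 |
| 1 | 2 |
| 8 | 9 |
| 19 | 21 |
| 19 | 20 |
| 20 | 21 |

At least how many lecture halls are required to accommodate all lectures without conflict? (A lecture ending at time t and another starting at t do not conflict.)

The answer is the maximum number of intervals overlapping at any instant.
starts: [1, 5, 8, 16, 19, 19, 20]
ends:   [2, 8, 9, 20, 21, 21, 21]
s1→1 e2→0 s5→1 e8→0 s8→1 e9→0 s16→1 s19→2 s19→3  — peak 3.

3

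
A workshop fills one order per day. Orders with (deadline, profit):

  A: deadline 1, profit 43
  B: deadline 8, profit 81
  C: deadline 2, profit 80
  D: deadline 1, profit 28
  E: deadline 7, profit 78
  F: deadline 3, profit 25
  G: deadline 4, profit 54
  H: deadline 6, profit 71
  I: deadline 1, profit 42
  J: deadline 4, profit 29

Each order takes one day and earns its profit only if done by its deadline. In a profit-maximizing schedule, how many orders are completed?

7

Take jobs in profit order; each goes to the latest open slot no later than its deadline.
By profit: B(d8,81), C(d2,80), E(d7,78), H(d6,71), G(d4,54), A(d1,43), I(d1,42), J(d4,29), D(d1,28), F(d3,25)
B→slot 8; C→slot 2; E→slot 7; H→slot 6; G→slot 4; A→slot 1; I skipped; J→slot 3; D skipped; F skipped.
7 of 10 scheduled.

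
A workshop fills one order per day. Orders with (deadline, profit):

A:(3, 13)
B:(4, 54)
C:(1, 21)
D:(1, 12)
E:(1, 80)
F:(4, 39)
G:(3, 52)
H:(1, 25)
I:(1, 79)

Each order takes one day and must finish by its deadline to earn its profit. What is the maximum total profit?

Sort by profit descending; place each in the latest free slot ≤ its deadline.
Profit order: E=80 I=79 B=54 G=52 F=39 H=25 C=21 A=13 D=12
Assign: E→slot 1, I skipped, B→slot 4, G→slot 3, F→slot 2, H skipped, C skipped, A skipped, D skipped.
Slots: [1:E] [2:F] [3:G] [4:B]
Profit = 80 + 39 + 52 + 54 = 225

225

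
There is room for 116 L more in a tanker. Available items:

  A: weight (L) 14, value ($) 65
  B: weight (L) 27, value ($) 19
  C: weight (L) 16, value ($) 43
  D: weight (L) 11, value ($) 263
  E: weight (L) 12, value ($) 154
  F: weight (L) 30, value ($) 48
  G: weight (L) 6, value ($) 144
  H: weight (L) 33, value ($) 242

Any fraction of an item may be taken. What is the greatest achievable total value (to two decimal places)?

949.40

Greedy by value/weight ratio, highest first.
Ratios (sorted): G 24.00, D 23.91, E 12.83, H 7.33, A 4.64, C 2.69, F 1.60, B 0.70
take G (6 @ 144); take D (11 @ 263); take E (12 @ 154); take H (33 @ 242); take A (14 @ 65); take C (16 @ 43); take 24/30 of F → 38.40. Capacity used 116/116.
Total value = 949.40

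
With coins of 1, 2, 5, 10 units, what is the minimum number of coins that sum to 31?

Greedy: take as many of the largest coin as possible, then repeat with the remainder.
31 − 3×10→1 − 1×1→0
Total coins = 3 + 1 = 4

4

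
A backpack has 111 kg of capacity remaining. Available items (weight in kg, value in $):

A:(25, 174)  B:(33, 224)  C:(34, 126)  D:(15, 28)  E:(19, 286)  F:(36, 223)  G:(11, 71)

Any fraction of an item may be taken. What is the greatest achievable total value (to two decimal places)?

897.47

Order: E (286/19=15.05) > A (174/25=6.96) > B (224/33=6.79) > G (71/11=6.45) > F (223/36=6.19) > C (126/34=3.71) > D (28/15=1.87)
Fill: take E (19 @ 286) → take A (25 @ 174) → take B (33 @ 224) → take G (11 @ 71) → take 23/36 of F → 142.47; 111/111 used.
Total value = 897.47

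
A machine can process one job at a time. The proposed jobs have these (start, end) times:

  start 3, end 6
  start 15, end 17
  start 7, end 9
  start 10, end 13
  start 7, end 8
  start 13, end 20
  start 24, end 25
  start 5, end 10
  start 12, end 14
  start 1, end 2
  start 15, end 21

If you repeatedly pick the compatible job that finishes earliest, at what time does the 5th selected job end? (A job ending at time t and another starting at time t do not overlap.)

17

Order by finish time; keep every interval that doesn't clash with the previous kept one.
Sorted by end: (1,2)  (3,6)  (7,8)  (7,9)  (5,10)  (10,13)  (12,14)  (15,17)  (13,20)  (15,21)  (24,25)
take (1,2); take (3,6); take (7,8); take (10,13); take (15,17); take (24,25).
Selected: (1,2) (3,6) (7,8) (10,13) (15,17) (24,25)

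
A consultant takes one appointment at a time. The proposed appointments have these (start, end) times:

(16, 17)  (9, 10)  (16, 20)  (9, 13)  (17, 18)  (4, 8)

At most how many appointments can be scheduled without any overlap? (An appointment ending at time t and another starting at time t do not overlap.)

4

Order by finish time; keep every interval that doesn't clash with the previous kept one.
By end time: (4,8), (9,10), (9,13), (16,17), (17,18), (16,20).
Pick (4,8); next start ≥ 8 → (9,10); next start ≥ 10 → (16,17); next start ≥ 17 → (17,18).
Selected 4 appointments.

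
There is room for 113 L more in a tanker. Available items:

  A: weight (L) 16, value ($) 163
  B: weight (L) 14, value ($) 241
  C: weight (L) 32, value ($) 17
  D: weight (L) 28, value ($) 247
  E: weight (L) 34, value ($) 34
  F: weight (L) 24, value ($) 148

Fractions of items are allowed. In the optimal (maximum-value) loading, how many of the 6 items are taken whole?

Ratios (sorted): B 17.21, A 10.19, D 8.82, F 6.17, E 1.00, C 0.53
take B (14 @ 241); take A (16 @ 163); take D (28 @ 247); take F (24 @ 148); take 31/34 of E → 31.00. Capacity used 113/113.
4 item(s) taken whole; one partial (take 31/34 of E).

4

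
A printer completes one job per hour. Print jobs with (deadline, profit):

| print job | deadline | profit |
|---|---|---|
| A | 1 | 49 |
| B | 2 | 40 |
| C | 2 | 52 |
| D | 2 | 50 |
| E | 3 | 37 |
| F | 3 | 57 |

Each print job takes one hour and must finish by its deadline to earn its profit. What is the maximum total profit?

159

Profit order: F=57 C=52 D=50 A=49 B=40 E=37
Assign: F→slot 3, C→slot 2, D→slot 1, A skipped, B skipped, E skipped.
Slots: [1:D] [2:C] [3:F]
Profit = 50 + 52 + 57 = 159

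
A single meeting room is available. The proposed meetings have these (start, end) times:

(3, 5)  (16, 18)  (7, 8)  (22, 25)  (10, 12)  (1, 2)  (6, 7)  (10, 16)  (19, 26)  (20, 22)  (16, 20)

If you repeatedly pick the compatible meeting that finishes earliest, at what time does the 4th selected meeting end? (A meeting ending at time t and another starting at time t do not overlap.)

Greedy by earliest finish: after sorting by end time, pick each interval compatible with the last pick.
Sorted by end: (1,2)  (3,5)  (6,7)  (7,8)  (10,12)  (10,16)  (16,18)  (16,20)  (20,22)  (22,25)  (19,26)
take (1,2); take (3,5); take (6,7); take (7,8); take (10,12); take (16,18); take (20,22); take (22,25).
Selected: (1,2) (3,5) (6,7) (7,8) (10,12) (16,18) (20,22) (22,25)

8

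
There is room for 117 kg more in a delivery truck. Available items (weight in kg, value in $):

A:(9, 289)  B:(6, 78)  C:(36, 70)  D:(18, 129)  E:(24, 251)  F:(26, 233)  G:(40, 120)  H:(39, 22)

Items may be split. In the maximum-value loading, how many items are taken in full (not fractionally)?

Order: A (289/9=32.11) > B (78/6=13.00) > E (251/24=10.46) > F (233/26=8.96) > D (129/18=7.17) > G (120/40=3.00) > C (70/36=1.94) > H (22/39=0.56)
Fill: take A (9 @ 289) → take B (6 @ 78) → take E (24 @ 251) → take F (26 @ 233) → take D (18 @ 129) → take 34/40 of G → 102.00; 117/117 used.
5 item(s) taken whole; one partial (take 34/40 of G).

5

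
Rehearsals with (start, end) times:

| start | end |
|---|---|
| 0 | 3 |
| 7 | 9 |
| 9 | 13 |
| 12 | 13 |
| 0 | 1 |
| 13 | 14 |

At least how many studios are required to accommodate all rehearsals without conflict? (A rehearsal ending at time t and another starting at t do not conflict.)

starts: [0, 0, 7, 9, 12, 13]
ends:   [1, 3, 9, 13, 13, 14]
s0→1 s0→2  — peak 2.

2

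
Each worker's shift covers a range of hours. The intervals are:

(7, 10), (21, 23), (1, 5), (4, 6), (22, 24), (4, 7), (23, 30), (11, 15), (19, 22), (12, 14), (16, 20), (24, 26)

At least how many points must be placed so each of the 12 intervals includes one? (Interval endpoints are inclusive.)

6

Sort by right endpoint; whenever an interval is uncovered, place a point at its right end.
By right end: [1,5]  [4,6]  [4,7]  [7,10]  [12,14]  [11,15]  [16,20]  [19,22]  [21,23]  [22,24]  [24,26]  [23,30]
[1,5] uncovered → point at 5; [7,10] uncovered → point at 10; [12,14] uncovered → point at 14; [16,20] uncovered → point at 20; [21,23] uncovered → point at 23; [24,26] uncovered → point at 26.
Points: 5, 10, 14, 20, 23, 26 (6 total).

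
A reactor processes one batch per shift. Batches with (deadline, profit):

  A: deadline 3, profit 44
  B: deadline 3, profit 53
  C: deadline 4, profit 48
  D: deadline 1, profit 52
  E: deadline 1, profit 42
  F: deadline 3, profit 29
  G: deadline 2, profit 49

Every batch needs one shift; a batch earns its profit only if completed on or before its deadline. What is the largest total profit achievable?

Take jobs in profit order; each goes to the latest open slot no later than its deadline.
Profit order: B=53 D=52 G=49 C=48 A=44 E=42 F=29
Assign: B→slot 3, D→slot 1, G→slot 2, C→slot 4, A skipped, E skipped, F skipped.
Slots: [1:D] [2:G] [3:B] [4:C]
Profit = 52 + 49 + 53 + 48 = 202

202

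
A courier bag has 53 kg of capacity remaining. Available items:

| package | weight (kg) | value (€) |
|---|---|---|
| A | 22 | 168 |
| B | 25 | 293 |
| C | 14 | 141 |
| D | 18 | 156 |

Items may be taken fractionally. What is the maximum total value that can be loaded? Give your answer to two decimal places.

Sort by value per unit weight and fill in that order.
Order: B (293/25=11.72) > C (141/14=10.07) > D (156/18=8.67) > A (168/22=7.64)
Fill: take B (25 @ 293) → take C (14 @ 141) → take 14/18 of D → 121.33; 53/53 used.
Total value = 555.33

555.33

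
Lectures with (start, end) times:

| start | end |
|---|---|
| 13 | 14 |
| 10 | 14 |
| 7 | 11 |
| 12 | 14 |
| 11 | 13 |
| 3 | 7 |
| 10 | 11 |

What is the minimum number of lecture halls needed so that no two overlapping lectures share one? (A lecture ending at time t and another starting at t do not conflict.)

The answer is the maximum number of intervals overlapping at any instant.
starts: [3, 7, 10, 10, 11, 12, 13]
ends:   [7, 11, 11, 13, 14, 14, 14]
s3→1 e7→0 s7→1 s10→2 s10→3  — peak 3.

3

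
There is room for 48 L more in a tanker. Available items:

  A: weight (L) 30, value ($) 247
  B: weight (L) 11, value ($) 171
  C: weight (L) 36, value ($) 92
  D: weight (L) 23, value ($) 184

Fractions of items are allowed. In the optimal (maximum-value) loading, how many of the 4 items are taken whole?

2

Greedy by value/weight ratio, highest first.
Ratios (sorted): B 15.55, A 8.23, D 8.00, C 2.56
take B (11 @ 171); take A (30 @ 247); take 7/23 of D → 56.00. Capacity used 48/48.
2 item(s) taken whole; one partial (take 7/23 of D).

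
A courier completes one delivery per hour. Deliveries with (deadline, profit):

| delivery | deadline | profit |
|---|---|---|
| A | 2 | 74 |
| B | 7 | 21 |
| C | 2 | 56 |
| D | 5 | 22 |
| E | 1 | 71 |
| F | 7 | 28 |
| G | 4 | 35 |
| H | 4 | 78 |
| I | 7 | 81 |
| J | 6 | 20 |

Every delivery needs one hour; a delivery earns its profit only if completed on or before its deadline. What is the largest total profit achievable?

By profit: I(d7,81), H(d4,78), A(d2,74), E(d1,71), C(d2,56), G(d4,35), F(d7,28), D(d5,22), B(d7,21), J(d6,20)
I→slot 7; H→slot 4; A→slot 2; E→slot 1; C skipped; G→slot 3; F→slot 6; D→slot 5; B skipped; J skipped.
Profit = 71 + 74 + 35 + 78 + 22 + 28 + 81 = 389

389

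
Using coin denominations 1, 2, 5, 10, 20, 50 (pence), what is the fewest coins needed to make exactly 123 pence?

5

123 = 2×50 + 1×20 + 1×2 + 1×1
Total coins = 2 + 1 + 1 + 1 = 5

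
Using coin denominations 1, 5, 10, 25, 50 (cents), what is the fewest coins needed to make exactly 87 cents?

5

Greedy: take as many of the largest coin as possible, then repeat with the remainder.
87 = 1×50 + 1×25 + 1×10 + 2×1
Total coins = 1 + 1 + 1 + 2 = 5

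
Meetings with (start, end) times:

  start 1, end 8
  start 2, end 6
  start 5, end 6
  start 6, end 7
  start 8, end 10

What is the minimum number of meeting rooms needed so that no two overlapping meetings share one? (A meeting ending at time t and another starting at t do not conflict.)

3

Events (time:±→running): 1:+→1 2:+→2 5:+→3 … peak 3.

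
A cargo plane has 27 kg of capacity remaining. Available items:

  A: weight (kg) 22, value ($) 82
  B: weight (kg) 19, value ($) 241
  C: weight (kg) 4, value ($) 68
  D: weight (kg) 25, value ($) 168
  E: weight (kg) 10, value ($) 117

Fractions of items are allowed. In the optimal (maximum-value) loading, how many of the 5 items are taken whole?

2

Sort by value per unit weight and fill in that order.
Ratios (sorted): C 17.00, B 12.68, E 11.70, D 6.72, A 3.73
take C (4 @ 68); take B (19 @ 241); take 4/10 of E → 46.80. Capacity used 27/27.
2 item(s) taken whole; one partial (take 4/10 of E).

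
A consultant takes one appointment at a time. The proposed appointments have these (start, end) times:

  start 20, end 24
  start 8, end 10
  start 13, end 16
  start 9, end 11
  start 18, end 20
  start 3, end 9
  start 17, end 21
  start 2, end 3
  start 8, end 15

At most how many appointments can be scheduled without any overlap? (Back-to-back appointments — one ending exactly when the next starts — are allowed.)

6

Greedy by earliest finish: after sorting by end time, pick each interval compatible with the last pick.
Sorted by end: (2,3)  (3,9)  (8,10)  (9,11)  (8,15)  (13,16)  (18,20)  (17,21)  (20,24)
take (2,3); take (3,9); skip (8,10); take (9,11); take (13,16); take (18,20); take (20,24).
Selected 6 appointments.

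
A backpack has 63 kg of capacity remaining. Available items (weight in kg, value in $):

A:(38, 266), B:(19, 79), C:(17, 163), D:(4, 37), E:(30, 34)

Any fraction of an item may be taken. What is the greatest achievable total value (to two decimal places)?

Order: C (163/17=9.59) > D (37/4=9.25) > A (266/38=7.00) > B (79/19=4.16) > E (34/30=1.13)
Fill: take C (17 @ 163) → take D (4 @ 37) → take A (38 @ 266) → take 4/19 of B → 16.63; 63/63 used.
Total value = 482.63

482.63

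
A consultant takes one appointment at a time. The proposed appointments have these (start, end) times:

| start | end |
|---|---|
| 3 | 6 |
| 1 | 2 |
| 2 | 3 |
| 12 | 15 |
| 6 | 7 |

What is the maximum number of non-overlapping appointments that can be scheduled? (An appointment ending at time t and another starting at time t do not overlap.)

Sort by end time and greedily take each interval whose start is ≥ the last chosen end.
By end time: (1,2), (2,3), (3,6), (6,7), (12,15).
Pick (1,2); next start ≥ 2 → (2,3); next start ≥ 3 → (3,6); next start ≥ 6 → (6,7); next start ≥ 7 → (12,15).
Selected 5 appointments.

5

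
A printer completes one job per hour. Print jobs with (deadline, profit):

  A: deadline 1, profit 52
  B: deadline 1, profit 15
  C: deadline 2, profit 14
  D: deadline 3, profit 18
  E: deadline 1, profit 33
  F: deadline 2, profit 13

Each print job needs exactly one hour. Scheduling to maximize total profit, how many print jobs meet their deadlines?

3

Take jobs in profit order; each goes to the latest open slot no later than its deadline.
By profit: A(d1,52), E(d1,33), D(d3,18), B(d1,15), C(d2,14), F(d2,13)
A→slot 1; E skipped; D→slot 3; B skipped; C→slot 2; F skipped.
3 of 6 scheduled.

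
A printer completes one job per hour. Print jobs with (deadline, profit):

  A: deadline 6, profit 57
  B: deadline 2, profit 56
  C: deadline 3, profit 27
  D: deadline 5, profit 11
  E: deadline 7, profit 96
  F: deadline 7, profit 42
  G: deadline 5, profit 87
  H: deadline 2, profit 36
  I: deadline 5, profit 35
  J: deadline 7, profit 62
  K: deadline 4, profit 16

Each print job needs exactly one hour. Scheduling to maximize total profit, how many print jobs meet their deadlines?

7

By profit: E(d7,96), G(d5,87), J(d7,62), A(d6,57), B(d2,56), F(d7,42), H(d2,36), I(d5,35), C(d3,27), K(d4,16), D(d5,11)
E→slot 7; G→slot 5; J→slot 6; A→slot 4; B→slot 2; F→slot 3; H→slot 1; I skipped; C skipped; K skipped; D skipped.
7 of 11 scheduled.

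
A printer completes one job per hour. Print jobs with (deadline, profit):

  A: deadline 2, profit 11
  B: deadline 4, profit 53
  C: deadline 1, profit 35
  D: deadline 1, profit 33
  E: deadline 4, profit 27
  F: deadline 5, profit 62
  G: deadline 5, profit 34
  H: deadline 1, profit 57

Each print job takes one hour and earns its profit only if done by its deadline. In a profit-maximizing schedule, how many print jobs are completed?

Take jobs in profit order; each goes to the latest open slot no later than its deadline.
Profit order: F=62 H=57 B=53 C=35 G=34 D=33 E=27 A=11
Assign: F→slot 5, H→slot 1, B→slot 4, C skipped, G→slot 3, D skipped, E→slot 2, A skipped.
Slots: [1:H] [2:E] [3:G] [4:B] [5:F]
5 of 8 scheduled.

5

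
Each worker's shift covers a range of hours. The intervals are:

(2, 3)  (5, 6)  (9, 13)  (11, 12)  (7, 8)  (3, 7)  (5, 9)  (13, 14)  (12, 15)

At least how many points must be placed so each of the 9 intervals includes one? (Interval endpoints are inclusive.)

Process intervals by earliest right end; each time one isn't hit yet, stab at its right endpoint.
By right end: [2,3]  [5,6]  [3,7]  [7,8]  [5,9]  [11,12]  [9,13]  [13,14]  [12,15]
[2,3] uncovered → point at 3; [5,6] uncovered → point at 6; [7,8] uncovered → point at 8; [11,12] uncovered → point at 12; [13,14] uncovered → point at 14.
Points: 3, 6, 8, 12, 14 (5 total).

5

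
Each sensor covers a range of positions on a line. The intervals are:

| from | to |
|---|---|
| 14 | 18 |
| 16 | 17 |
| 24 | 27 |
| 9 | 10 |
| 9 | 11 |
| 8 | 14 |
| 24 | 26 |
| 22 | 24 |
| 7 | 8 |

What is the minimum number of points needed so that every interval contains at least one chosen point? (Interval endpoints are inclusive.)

4

Process intervals by earliest right end; each time one isn't hit yet, stab at its right endpoint.
By right end: [7,8]  [9,10]  [9,11]  [8,14]  [16,17]  [14,18]  [22,24]  [24,26]  [24,27]
[7,8] uncovered → point at 8; [9,10] uncovered → point at 10; [16,17] uncovered → point at 17; [22,24] uncovered → point at 24.
Points: 8, 10, 17, 24 (4 total).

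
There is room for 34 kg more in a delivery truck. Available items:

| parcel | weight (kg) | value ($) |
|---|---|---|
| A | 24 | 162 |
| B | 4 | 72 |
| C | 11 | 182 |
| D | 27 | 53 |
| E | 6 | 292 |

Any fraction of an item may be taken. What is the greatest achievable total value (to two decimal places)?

Sort by value per unit weight and fill in that order.
Ratios (sorted): E 48.67, B 18.00, C 16.55, A 6.75, D 1.96
take E (6 @ 292); take B (4 @ 72); take C (11 @ 182); take 13/24 of A → 87.75. Capacity used 34/34.
Total value = 633.75

633.75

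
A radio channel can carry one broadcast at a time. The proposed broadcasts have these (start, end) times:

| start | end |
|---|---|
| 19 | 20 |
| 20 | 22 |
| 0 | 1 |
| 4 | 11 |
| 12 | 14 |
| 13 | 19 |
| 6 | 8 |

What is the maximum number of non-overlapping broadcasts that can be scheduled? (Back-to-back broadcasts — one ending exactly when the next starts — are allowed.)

Greedy by earliest finish: after sorting by end time, pick each interval compatible with the last pick.
By end time: (0,1), (6,8), (4,11), (12,14), (13,19), (19,20), (20,22).
Pick (0,1); next start ≥ 1 → (6,8); next start ≥ 8 → (12,14); next start ≥ 14 → (19,20); next start ≥ 20 → (20,22).
Selected 5 broadcasts.

5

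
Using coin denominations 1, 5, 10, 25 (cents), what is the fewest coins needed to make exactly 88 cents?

Greedy: take as many of the largest coin as possible, then repeat with the remainder.
88 − 3×25→13 − 1×10→3 − 3×1→0
Total coins = 3 + 1 + 3 = 7

7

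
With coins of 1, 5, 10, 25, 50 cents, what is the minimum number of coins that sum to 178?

7

178 − 3×50→28 − 1×25→3 − 3×1→0
Total coins = 3 + 1 + 3 = 7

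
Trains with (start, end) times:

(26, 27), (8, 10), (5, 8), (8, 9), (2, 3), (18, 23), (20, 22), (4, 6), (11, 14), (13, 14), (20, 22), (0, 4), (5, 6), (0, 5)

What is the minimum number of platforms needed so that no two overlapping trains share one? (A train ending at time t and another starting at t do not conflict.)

3

The answer is the maximum number of intervals overlapping at any instant.
starts: [0, 0, 2, 4, 5, 5, 8, 8, 11, 13, 18, 20, 20, 26]
ends:   [3, 4, 5, 6, 6, 8, 9, 10, 14, 14, 22, 22, 23, 27]
s0→1 s0→2 s2→3  — peak 3.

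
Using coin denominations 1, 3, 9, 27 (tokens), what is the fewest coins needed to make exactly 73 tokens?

5

73 − 2×27→19 − 2×9→1 − 1×1→0
Total coins = 2 + 2 + 1 = 5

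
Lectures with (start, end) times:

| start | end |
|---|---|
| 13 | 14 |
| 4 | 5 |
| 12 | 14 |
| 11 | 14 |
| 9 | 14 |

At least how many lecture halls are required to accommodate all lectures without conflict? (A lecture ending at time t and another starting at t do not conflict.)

The answer is the maximum number of intervals overlapping at any instant.
Events (time:±→running): 4:+→1 5:-→0 9:+→1 11:+→2 12:+→3 13:+→4 … peak 4.

4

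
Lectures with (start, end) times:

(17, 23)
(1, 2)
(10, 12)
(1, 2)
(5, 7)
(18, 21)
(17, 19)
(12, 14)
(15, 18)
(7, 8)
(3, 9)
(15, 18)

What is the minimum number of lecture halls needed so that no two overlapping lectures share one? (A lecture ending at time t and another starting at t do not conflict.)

Count concurrent intervals with a sweep; the peak is the room count.
starts: [1, 1, 3, 5, 7, 10, 12, 15, 15, 17, 17, 18]
ends:   [2, 2, 7, 8, 9, 12, 14, 18, 18, 19, 21, 23]
s1→1 s1→2 e2→1 e2→0 s3→1 s5→2 e7→1 s7→2 e8→1 e9→0 s10→1 e12→0 s12→1 e14→0 s15→1 s15→2 s17→3 s17→4  — peak 4.

4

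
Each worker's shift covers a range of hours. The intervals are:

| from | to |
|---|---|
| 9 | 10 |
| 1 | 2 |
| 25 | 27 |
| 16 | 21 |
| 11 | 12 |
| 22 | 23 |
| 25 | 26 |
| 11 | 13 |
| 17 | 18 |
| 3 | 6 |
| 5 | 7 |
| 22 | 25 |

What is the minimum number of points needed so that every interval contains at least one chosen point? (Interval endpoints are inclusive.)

Process intervals by earliest right end; each time one isn't hit yet, stab at its right endpoint.
By right end: [1,2]  [3,6]  [5,7]  [9,10]  [11,12]  [11,13]  [17,18]  [16,21]  [22,23]  [22,25]  [25,26]  [25,27]
[1,2] uncovered → point at 2; [3,6] uncovered → point at 6; [9,10] uncovered → point at 10; [11,12] uncovered → point at 12; [17,18] uncovered → point at 18; [22,23] uncovered → point at 23; [25,26] uncovered → point at 26.
Points: 2, 6, 10, 12, 18, 23, 26 (7 total).

7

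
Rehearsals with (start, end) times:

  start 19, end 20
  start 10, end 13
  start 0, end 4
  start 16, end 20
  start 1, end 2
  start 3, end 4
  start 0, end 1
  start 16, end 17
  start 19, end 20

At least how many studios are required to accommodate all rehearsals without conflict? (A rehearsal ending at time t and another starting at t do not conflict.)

3

Count concurrent intervals with a sweep; the peak is the room count.
Events (time:±→running): 0:+→1 0:+→2 1:-→1 1:+→2 2:-→1 3:+→2 4:-→1 4:-→0 10:+→1 13:-→0 16:+→1 16:+→2 17:-→1 19:+→2 19:+→3 … peak 3.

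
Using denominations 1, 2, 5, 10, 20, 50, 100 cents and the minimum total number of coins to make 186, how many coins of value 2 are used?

0

186 − 1×100→86 − 1×50→36 − 1×20→16 − 1×10→6 − 1×5→1 − 1×1→0
Count of 2: 0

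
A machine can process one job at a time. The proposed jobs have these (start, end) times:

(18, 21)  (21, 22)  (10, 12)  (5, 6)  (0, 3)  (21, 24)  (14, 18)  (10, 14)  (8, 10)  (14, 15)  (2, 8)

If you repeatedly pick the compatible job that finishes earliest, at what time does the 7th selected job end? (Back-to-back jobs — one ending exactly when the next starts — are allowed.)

By end time: (0,3), (5,6), (2,8), (8,10), (10,12), (10,14), (14,15), (14,18), (18,21), (21,22), (21,24).
Pick (0,3); next start ≥ 3 → (5,6); next start ≥ 6 → (8,10); next start ≥ 10 → (10,12); next start ≥ 12 → (14,15); next start ≥ 15 → (18,21); next start ≥ 21 → (21,22).
Selected: (0,3) (5,6) (8,10) (10,12) (14,15) (18,21) (21,22)

22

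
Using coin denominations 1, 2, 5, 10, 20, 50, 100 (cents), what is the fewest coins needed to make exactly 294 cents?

Greedy: take as many of the largest coin as possible, then repeat with the remainder.
294 − 2×100→94 − 1×50→44 − 2×20→4 − 2×2→0
Total coins = 2 + 1 + 2 + 2 = 7

7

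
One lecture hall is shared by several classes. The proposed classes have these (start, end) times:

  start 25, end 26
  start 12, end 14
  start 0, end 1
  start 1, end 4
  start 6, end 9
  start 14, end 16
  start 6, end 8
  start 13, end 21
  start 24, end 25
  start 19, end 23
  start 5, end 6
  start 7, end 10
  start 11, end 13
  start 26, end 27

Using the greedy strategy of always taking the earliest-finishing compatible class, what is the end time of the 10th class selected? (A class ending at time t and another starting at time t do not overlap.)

By end time: (0,1), (1,4), (5,6), (6,8), (6,9), (7,10), (11,13), (12,14), (14,16), (13,21), (19,23), (24,25), (25,26), (26,27).
Pick (0,1); next start ≥ 1 → (1,4); next start ≥ 4 → (5,6); next start ≥ 6 → (6,8); next start ≥ 8 → (11,13); next start ≥ 13 → (14,16); next start ≥ 16 → (19,23); next start ≥ 23 → (24,25); next start ≥ 25 → (25,26); next start ≥ 26 → (26,27).
Selected: (0,1) (1,4) (5,6) (6,8) (11,13) (14,16) (19,23) (24,25) (25,26) (26,27)

27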